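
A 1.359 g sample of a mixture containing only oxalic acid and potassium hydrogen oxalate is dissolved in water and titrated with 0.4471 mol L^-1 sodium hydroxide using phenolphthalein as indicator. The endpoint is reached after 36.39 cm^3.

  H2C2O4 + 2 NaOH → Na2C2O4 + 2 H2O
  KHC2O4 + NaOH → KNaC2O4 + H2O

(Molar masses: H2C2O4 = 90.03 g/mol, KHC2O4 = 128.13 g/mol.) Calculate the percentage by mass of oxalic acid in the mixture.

28.92 %

n(NaOH) = 0.03639 × 0.4471 = 0.01627 mol
Let x = n(H2C2O4), y = n(KHC2O4).
Titrant: 2x + 1y = 0.01627;  mass: 90.03x + 128.13y = 1.359
Solving, x = 4.365 × 10^-3 mol, y = 7.539 × 10^-3 mol
mass of H2C2O4 = 4.365 × 10^-3 × 90.03 = 0.3930 g
% H2C2O4 = 0.3930 / 1.359 × 100 = 28.92 %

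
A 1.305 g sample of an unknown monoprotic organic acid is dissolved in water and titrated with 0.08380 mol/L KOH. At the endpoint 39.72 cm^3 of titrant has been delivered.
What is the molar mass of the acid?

n(KOH) = 0.03972 L × 0.08380 mol/L = 3.329 × 10^-3 mol
n(HA) = 3.329 × 10^-3 mol (1:1 ratio)
M = m / n = 1.305 g / 3.329 × 10^-3 mol = 392.1 g/mol

392.1 g/mol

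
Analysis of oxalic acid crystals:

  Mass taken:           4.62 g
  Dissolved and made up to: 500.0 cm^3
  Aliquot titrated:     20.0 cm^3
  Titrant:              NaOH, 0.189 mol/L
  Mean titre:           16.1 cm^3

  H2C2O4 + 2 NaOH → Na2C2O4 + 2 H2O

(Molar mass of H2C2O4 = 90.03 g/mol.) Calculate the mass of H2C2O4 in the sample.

n(NaOH) per titration = 0.0161 × 0.189 = 3.04 × 10^-3 mol
From the 1:2 ratio, n(H2C2O4) in each aliquot = 1/2 × 3.04 × 10^-3 = 1.52 × 10^-3 mol
n(H2C2O4) in the whole flask = 1.52 × 10^-3 × 500.0/20.0 = 0.0380 mol
mass of H2C2O4 = 0.0380 × 90.03 = 3.42 g

3.42 g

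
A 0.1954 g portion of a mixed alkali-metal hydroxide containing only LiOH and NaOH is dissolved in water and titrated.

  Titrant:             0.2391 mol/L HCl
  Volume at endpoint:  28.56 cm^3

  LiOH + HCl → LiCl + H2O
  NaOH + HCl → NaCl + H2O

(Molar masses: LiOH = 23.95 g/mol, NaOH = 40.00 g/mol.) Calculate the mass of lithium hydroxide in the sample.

0.1160 g

n(HCl) = 0.02856 × 0.2391 = 6.829 × 10^-3 mol
Let x = n(LiOH), y = n(NaOH).
Titrant: 1x + 1y = 6.829 × 10^-3;  mass: 23.95x + 40.00y = 0.1954
Solving, x = 4.844 × 10^-3 mol, y = 1.985 × 10^-3 mol
mass of LiOH = 4.844 × 10^-3 × 23.95 = 0.1160 g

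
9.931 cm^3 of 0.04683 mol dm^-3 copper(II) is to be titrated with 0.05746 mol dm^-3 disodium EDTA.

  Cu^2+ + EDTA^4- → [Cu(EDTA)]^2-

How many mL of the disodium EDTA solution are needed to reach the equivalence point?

8.094 mL

n(Cu2+) = 0.009931 L × 0.04683 mol/L = 4.651 × 10^-4 mol
n(EDTA) = 4.651 × 10^-4 mol (1:1 stoichiometry)
V(EDTA) = 4.651 × 10^-4 mol / 0.05746 mol/L = 0.008094 L = 8.094 mL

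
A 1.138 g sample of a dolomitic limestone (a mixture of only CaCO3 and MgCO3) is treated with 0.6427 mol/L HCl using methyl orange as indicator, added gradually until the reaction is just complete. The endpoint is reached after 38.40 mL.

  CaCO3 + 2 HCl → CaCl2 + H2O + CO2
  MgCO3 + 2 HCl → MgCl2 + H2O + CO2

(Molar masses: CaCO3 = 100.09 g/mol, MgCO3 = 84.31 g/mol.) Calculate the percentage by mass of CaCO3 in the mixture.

54.41 %

n(HCl) = 0.03840 × 0.6427 = 0.02468 mol
Let x = n(CaCO3), y = n(MgCO3).
Titrant: 2x + 2y = 0.02468;  mass: 100.09x + 84.31y = 1.138
Solving, x = 6.187 × 10^-3 mol, y = 6.153 × 10^-3 mol
mass of CaCO3 = 6.187 × 10^-3 × 100.09 = 0.6192 g
% CaCO3 = 0.6192 / 1.138 × 100 = 54.41 %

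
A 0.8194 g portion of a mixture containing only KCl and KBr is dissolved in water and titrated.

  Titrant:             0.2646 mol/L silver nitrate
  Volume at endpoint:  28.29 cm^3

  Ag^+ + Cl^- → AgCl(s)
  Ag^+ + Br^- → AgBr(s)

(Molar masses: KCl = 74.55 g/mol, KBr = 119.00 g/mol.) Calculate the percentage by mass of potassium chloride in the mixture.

n(AgNO3) = 0.02829 × 0.2646 = 7.486 × 10^-3 mol
Let x = n(KCl), y = n(KBr).
Titrant: 1x + 1y = 7.486 × 10^-3;  mass: 74.55x + 119.00y = 0.8194
Solving, x = 1.606 × 10^-3 mol, y = 5.880 × 10^-3 mol
mass of KCl = 1.606 × 10^-3 × 74.55 = 0.1197 g
% KCl = 0.1197 / 0.8194 × 100 = 14.61 %

14.61 %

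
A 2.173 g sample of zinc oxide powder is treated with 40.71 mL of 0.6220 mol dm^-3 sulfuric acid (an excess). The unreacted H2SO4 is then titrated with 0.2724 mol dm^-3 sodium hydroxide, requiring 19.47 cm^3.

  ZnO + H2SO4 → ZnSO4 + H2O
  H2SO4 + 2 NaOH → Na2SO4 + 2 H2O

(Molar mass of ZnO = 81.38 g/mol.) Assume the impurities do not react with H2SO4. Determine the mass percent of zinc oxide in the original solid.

84.90 %

n(H2SO4) added = 0.04071 × 0.6220 = 0.02532 mol
n(NaOH) used in back-titration = 0.01947 × 0.2724 = 5.304 × 10^-3 mol
From the 1:2 ratio, n(H2SO4) left over = 1/2 × 5.304 × 10^-3 = 2.652 × 10^-3 mol
n(H2SO4) consumed by analyte = 0.02532 − 2.652 × 10^-3 = 0.02267 mol
n(ZnO) = 0.02267 mol (1:1 ratio)
mass of ZnO = 0.02267 × 81.38 = 1.845 g
% ZnO = 1.845 / 2.173 × 100 = 84.90 %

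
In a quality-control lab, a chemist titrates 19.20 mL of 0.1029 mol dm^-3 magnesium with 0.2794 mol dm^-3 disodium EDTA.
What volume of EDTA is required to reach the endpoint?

Mg^2+ + EDTA^4- → [Mg(EDTA)]^2-
n(Mg2+) = 0.01920 L × 0.1029 mol/L = 1.976 × 10^-3 mol
n(EDTA) = 1.976 × 10^-3 mol (1:1 stoichiometry)
V(EDTA) = 1.976 × 10^-3 mol / 0.2794 mol/L = 0.007071 L = 7.071 mL

7.071 mL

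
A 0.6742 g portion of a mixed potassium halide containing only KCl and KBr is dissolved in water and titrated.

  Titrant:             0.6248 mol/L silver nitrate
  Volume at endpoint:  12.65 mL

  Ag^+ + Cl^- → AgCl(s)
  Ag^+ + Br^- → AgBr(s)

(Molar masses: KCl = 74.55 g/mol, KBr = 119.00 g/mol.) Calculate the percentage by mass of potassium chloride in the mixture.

66.26 %

n(AgNO3) = 0.01265 × 0.6248 = 7.904 × 10^-3 mol
Let x = n(KCl), y = n(KBr).
Titrant: 1x + 1y = 7.904 × 10^-3;  mass: 74.55x + 119.00y = 0.6742
Solving, x = 5.992 × 10^-3 mol, y = 1.912 × 10^-3 mol
mass of KCl = 5.992 × 10^-3 × 74.55 = 0.4467 g
% KCl = 0.4467 / 0.6742 × 100 = 66.26 %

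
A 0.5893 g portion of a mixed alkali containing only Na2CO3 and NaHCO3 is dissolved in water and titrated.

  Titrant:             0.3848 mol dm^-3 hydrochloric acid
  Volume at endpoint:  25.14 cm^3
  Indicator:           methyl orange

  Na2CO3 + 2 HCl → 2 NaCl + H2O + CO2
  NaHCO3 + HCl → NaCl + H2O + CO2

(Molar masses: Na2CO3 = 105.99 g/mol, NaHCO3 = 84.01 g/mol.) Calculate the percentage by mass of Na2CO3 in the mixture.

n(HCl) = 0.02514 × 0.3848 = 9.674 × 10^-3 mol
Let x = n(Na2CO3), y = n(NaHCO3).
Titrant: 2x + 1y = 9.674 × 10^-3;  mass: 105.99x + 84.01y = 0.5893
Solving, x = 3.602 × 10^-3 mol, y = 2.471 × 10^-3 mol
mass of Na2CO3 = 3.602 × 10^-3 × 105.99 = 0.3817 g
% Na2CO3 = 0.3817 / 0.5893 × 100 = 64.78 %

64.78 %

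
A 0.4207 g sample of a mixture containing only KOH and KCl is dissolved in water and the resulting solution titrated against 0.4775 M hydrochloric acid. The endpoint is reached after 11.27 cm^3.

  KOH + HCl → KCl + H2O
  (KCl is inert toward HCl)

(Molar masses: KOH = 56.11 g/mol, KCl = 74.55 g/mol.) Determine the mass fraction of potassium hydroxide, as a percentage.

71.77 %

n(HCl) = 0.01127 × 0.4775 = 5.381 × 10^-3 mol
Let x = n(KOH), y = n(KCl).
Titrant: 1x = 5.381 × 10^-3;  mass: 56.11x + 74.55y = 0.4207
Solving, x = 5.381 × 10^-3 mol, y = 1.593 × 10^-3 mol
mass of KOH = 5.381 × 10^-3 × 56.11 = 0.3020 g
% KOH = 0.3020 / 0.4207 × 100 = 71.77 %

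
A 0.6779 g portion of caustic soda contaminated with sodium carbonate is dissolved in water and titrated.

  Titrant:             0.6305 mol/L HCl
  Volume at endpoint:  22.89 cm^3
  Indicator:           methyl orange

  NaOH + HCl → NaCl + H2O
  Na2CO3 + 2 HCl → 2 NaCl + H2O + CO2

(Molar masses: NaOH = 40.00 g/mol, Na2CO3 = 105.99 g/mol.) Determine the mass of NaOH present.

n(HCl) = 0.02289 × 0.6305 = 0.01443 mol
Let x = n(NaOH), y = n(Na2CO3).
Titrant: 1x + 2y = 0.01443;  mass: 40.00x + 105.99y = 0.6779
Solving, x = 6.690 × 10^-3 mol, y = 3.871 × 10^-3 mol
mass of NaOH = 6.690 × 10^-3 × 40.00 = 0.2676 g

0.2676 g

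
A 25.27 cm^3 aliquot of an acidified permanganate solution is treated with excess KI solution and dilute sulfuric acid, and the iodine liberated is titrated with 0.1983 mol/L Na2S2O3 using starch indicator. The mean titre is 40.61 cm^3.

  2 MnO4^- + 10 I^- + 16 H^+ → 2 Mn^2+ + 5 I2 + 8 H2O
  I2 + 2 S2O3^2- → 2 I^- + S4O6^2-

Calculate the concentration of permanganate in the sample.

n(S2O3^2-) = 0.04061 × 0.1983 = 8.053 × 10^-3 mol
n(I2) = n(S2O3^2-)/2 = 4.026 × 10^-3 mol
From the 2:5 ratio, n(MnO4^-) in the aliquot = 2/5 × 4.026 × 10^-3 = 1.611 × 10^-3 mol
[MnO4^-] = 1.611 × 10^-3 / 0.02527 = 0.06374 mol/L

0.06374 mol/L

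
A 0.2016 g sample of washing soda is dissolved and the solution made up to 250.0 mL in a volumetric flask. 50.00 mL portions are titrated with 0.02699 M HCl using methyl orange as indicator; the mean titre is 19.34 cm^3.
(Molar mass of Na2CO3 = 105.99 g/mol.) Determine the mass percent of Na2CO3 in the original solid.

Na2CO3 + 2 HCl → 2 NaCl + H2O + CO2
n(HCl) per titration = 0.01934 × 0.02699 = 5.220 × 10^-4 mol
From the 1:2 ratio, n(Na2CO3) in each aliquot = 1/2 × 5.220 × 10^-4 = 2.610 × 10^-4 mol
n(Na2CO3) in the whole flask = 2.610 × 10^-4 × 250.0/50.00 = 1.305 × 10^-3 mol
mass of Na2CO3 = 1.305 × 10^-3 × 105.99 = 0.1383 g
% Na2CO3 = 0.1383 / 0.2016 × 100 = 68.61 %

68.61 %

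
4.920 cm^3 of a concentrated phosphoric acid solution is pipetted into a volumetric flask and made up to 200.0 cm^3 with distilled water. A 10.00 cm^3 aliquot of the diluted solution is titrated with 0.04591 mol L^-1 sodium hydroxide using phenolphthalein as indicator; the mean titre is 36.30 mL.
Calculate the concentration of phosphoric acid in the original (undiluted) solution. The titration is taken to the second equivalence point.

H3PO4 + 2 NaOH → Na2HPO4 + 2 H2O
n(NaOH) = 0.03630 × 0.04591 = 1.667 × 10^-3 mol
From the 1:2 ratio, n(H3PO4) in the aliquot = 1/2 × 1.667 × 10^-3 = 8.333 × 10^-4 mol
[H3PO4]_dilute = 8.333 × 10^-4 / 0.01000 = 0.08333 mol/L
Dilution factor = 200.0 / 4.920 = 40.65
[H3PO4]_stock = 0.08333 × 40.65 = 3.387 mol/L

3.387 mol/L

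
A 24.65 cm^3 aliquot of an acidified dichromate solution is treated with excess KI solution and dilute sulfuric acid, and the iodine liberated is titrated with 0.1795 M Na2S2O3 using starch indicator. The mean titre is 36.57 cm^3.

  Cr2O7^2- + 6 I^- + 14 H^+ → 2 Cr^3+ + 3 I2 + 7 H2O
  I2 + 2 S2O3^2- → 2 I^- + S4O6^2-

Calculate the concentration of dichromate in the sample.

0.04438 M

n(S2O3^2-) = 0.03657 × 0.1795 = 6.564 × 10^-3 mol
n(I2) = n(S2O3^2-)/2 = 3.282 × 10^-3 mol
From the 1:3 ratio, n(Cr2O7^2-) in the aliquot = 1/3 × 3.282 × 10^-3 = 1.094 × 10^-3 mol
[Cr2O7^2-] = 1.094 × 10^-3 / 0.02465 = 0.04438 mol/L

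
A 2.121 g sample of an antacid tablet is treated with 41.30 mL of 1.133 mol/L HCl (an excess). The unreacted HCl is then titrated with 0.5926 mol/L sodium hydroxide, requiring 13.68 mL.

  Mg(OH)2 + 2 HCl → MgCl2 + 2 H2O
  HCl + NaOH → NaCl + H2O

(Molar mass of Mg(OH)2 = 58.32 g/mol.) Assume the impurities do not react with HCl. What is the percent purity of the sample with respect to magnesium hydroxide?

53.19 %

n(HCl) added = 0.04130 × 1.133 = 0.04679 mol
n(NaOH) used in back-titration = 0.01368 × 0.5926 = 8.107 × 10^-3 mol
n(HCl) left over = 8.107 × 10^-3 mol (1:1 ratio)
n(HCl) consumed by analyte = 0.04679 − 8.107 × 10^-3 = 0.03869 mol
From the 1:2 ratio, n(Mg(OH)2) = 1/2 × 0.03869 = 0.01934 mol
mass of Mg(OH)2 = 0.01934 × 58.32 = 1.128 g
% Mg(OH)2 = 1.128 / 2.121 × 100 = 53.19 %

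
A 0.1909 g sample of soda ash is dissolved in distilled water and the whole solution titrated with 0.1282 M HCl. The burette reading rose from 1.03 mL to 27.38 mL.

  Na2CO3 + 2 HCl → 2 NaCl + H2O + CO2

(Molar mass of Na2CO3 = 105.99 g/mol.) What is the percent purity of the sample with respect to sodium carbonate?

n(HCl) = 0.02635 L × 0.1282 mol/L = 3.378 × 10^-3 mol
From the 1:2 ratio, n(Na2CO3) = 1/2 × 3.378 × 10^-3 = 1.689 × 10^-3 mol
mass of Na2CO3 = 1.689 × 10^-3 × 105.99 g/mol = 0.1790 g
% Na2CO3 = 0.1790 / 0.1909 × 100 = 93.78 %

93.78 %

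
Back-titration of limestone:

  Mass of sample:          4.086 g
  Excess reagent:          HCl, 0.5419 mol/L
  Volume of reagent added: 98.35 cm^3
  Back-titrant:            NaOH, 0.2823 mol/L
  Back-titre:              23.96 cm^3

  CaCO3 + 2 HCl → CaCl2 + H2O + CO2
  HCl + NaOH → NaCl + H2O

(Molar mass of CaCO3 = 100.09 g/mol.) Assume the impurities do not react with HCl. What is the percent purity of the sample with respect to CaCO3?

n(HCl) added = 0.09835 × 0.5419 = 0.05330 mol
n(NaOH) used in back-titration = 0.02396 × 0.2823 = 6.764 × 10^-3 mol
n(HCl) left over = 6.764 × 10^-3 mol (1:1 ratio)
n(HCl) consumed by analyte = 0.05330 − 6.764 × 10^-3 = 0.04653 mol
From the 1:2 ratio, n(CaCO3) = 1/2 × 0.04653 = 0.02327 mol
mass of CaCO3 = 0.02327 × 100.09 = 2.329 g
% CaCO3 = 2.329 / 4.086 × 100 = 56.99 %

56.99 %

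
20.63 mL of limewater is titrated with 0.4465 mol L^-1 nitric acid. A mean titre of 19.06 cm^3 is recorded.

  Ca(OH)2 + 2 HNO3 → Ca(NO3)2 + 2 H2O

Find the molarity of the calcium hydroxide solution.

n(HNO3) = 0.01906 L × 0.4465 mol/L = 8.510 × 10^-3 mol
From the 1:2 mole ratio, n(Ca(OH)2) = 1/2 × 8.510 × 10^-3 = 4.255 × 10^-3 mol
[Ca(OH)2] = 4.255 × 10^-3 mol / 0.02063 L = 0.2063 mol/L

0.2063 mol/L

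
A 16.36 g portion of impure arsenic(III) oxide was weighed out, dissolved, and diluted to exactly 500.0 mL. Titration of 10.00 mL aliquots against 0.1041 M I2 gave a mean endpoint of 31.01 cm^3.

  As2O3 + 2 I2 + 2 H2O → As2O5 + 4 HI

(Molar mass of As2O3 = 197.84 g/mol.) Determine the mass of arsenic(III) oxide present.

n(I2) per titration = 0.03101 × 0.1041 = 3.228 × 10^-3 mol
From the 1:2 ratio, n(As2O3) in each aliquot = 1/2 × 3.228 × 10^-3 = 1.614 × 10^-3 mol
n(As2O3) in the whole flask = 1.614 × 10^-3 × 500.0/10.00 = 0.08070 mol
mass of As2O3 = 0.08070 × 197.84 = 15.97 g

15.97 g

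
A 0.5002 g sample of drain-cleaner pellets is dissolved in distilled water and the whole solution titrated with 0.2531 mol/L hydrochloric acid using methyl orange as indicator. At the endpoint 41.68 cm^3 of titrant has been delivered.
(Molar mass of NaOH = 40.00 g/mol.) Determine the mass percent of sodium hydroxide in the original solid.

NaOH + HCl → NaCl + H2O
n(HCl) = 0.04168 L × 0.2531 mol/L = 0.01055 mol
n(NaOH) = 0.01055 mol (1:1 ratio)
mass of NaOH = 0.01055 × 40.00 g/mol = 0.4220 g
% NaOH = 0.4220 / 0.5002 × 100 = 84.36 %

84.36 %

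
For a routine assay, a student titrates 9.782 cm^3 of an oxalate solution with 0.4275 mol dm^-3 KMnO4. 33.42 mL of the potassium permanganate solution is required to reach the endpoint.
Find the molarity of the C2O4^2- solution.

2 MnO4^- + 5 C2O4^2- + 16 H^+ → 2 Mn^2+ + 10 CO2 + 8 H2O
n(KMnO4) = 0.03342 L × 0.4275 mol/L = 0.01429 mol
From the 5:2 mole ratio, n(C2O4^2-) = 5/2 × 0.01429 = 0.03572 mol
[C2O4^2-] = 0.03572 mol / 0.009782 L = 3.651 mol/L

3.651 mol/L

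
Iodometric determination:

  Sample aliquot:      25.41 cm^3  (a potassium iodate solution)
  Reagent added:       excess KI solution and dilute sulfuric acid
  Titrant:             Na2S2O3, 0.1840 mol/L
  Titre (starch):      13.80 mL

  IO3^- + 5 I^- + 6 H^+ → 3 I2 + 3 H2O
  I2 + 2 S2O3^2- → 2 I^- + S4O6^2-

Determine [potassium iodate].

0.01665 mol/L

n(S2O3^2-) = 0.01380 × 0.1840 = 2.539 × 10^-3 mol
n(I2) = n(S2O3^2-)/2 = 1.270 × 10^-3 mol
From the 1:3 ratio, n(IO3^-) in the aliquot = 1/3 × 1.270 × 10^-3 = 4.232 × 10^-4 mol
[IO3^-] = 4.232 × 10^-4 / 0.02541 = 0.01665 mol/L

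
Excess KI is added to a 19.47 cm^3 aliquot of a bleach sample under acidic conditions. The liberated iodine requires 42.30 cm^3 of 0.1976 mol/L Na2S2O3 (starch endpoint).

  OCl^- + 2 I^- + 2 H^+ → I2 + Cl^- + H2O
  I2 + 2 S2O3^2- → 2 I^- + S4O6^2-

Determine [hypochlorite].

0.2147 mol/L

n(S2O3^2-) = 0.04230 × 0.1976 = 8.358 × 10^-3 mol
n(I2) = n(S2O3^2-)/2 = 4.179 × 10^-3 mol
n(OCl^-) in the aliquot = 4.179 × 10^-3 mol (1:1 ratio)
[OCl^-] = 4.179 × 10^-3 / 0.01947 = 0.2147 mol/L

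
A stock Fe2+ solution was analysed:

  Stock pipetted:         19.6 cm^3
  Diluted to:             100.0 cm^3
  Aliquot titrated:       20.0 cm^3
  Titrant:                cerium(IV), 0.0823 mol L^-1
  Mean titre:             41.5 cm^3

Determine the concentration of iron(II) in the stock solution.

0.871 mol/L

Ce^4+ + Fe^2+ → Ce^3+ + Fe^3+
n(Ce4+) = 0.0415 × 0.0823 = 3.42 × 10^-3 mol
n(Fe2+) in the aliquot = 3.42 × 10^-3 mol (1:1 ratio)
[Fe2+]_dilute = 3.42 × 10^-3 / 0.0200 = 0.171 mol/L
Dilution factor = 100.0 / 19.6 = 5.102
[Fe2+]_stock = 0.171 × 5.102 = 0.871 mol/L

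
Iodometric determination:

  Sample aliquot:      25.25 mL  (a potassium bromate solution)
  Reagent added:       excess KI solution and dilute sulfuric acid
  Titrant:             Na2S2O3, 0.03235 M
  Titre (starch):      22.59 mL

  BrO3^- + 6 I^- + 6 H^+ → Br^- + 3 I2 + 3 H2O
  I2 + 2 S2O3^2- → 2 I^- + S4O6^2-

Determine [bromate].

0.004824 M

n(S2O3^2-) = 0.02259 × 0.03235 = 7.308 × 10^-4 mol
n(I2) = n(S2O3^2-)/2 = 3.654 × 10^-4 mol
From the 1:3 ratio, n(BrO3^-) in the aliquot = 1/3 × 3.654 × 10^-4 = 1.218 × 10^-4 mol
[BrO3^-] = 1.218 × 10^-4 / 0.02525 = 0.004824 mol/L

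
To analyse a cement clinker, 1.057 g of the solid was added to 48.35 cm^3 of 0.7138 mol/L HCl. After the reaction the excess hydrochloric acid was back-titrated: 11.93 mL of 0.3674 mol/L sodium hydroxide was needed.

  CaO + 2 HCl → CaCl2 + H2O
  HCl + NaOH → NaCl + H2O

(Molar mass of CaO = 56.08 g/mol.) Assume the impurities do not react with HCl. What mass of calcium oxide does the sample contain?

0.8448 g

n(HCl) added = 0.04835 × 0.7138 = 0.03451 mol
n(NaOH) used in back-titration = 0.01193 × 0.3674 = 4.383 × 10^-3 mol
n(HCl) left over = 4.383 × 10^-3 mol (1:1 ratio)
n(HCl) consumed by analyte = 0.03451 − 4.383 × 10^-3 = 0.03013 mol
From the 1:2 ratio, n(CaO) = 1/2 × 0.03013 = 0.01506 mol
mass of CaO = 0.01506 × 56.08 = 0.8448 g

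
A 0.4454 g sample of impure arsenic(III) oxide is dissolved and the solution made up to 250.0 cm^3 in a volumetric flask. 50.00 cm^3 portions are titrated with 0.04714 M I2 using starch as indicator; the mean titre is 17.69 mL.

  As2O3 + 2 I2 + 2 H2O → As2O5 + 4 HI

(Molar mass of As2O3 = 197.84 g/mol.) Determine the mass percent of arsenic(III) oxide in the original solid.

92.60 %

n(I2) per titration = 0.01769 × 0.04714 = 8.339 × 10^-4 mol
From the 1:2 ratio, n(As2O3) in each aliquot = 1/2 × 8.339 × 10^-4 = 4.170 × 10^-4 mol
n(As2O3) in the whole flask = 4.170 × 10^-4 × 250.0/50.00 = 2.085 × 10^-3 mol
mass of As2O3 = 2.085 × 10^-3 × 197.84 = 0.4125 g
% As2O3 = 0.4125 / 0.4454 × 100 = 92.60 %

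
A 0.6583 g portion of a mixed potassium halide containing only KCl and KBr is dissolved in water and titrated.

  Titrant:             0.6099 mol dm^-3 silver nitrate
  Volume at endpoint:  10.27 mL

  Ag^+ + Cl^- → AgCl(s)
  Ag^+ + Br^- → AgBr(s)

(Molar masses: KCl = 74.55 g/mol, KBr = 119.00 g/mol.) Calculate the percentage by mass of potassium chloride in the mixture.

n(AgNO3) = 0.01027 × 0.6099 = 6.264 × 10^-3 mol
Let x = n(KCl), y = n(KBr).
Titrant: 1x + 1y = 6.264 × 10^-3;  mass: 74.55x + 119.00y = 0.6583
Solving, x = 1.959 × 10^-3 mol, y = 4.305 × 10^-3 mol
mass of KCl = 1.959 × 10^-3 × 74.55 = 0.1460 g
% KCl = 0.1460 / 0.6583 × 100 = 22.18 %

22.18 %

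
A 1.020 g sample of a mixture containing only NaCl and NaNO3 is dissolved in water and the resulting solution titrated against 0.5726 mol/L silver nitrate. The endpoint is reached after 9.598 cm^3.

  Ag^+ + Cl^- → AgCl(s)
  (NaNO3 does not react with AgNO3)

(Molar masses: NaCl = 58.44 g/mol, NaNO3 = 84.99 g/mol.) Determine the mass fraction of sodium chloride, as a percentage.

n(AgNO3) = 0.009598 × 0.5726 = 5.496 × 10^-3 mol
Let x = n(NaCl), y = n(NaNO3).
Titrant: 1x = 5.496 × 10^-3;  mass: 58.44x + 84.99y = 1.020
Solving, x = 5.496 × 10^-3 mol, y = 8.222 × 10^-3 mol
mass of NaCl = 5.496 × 10^-3 × 58.44 = 0.3212 g
% NaCl = 0.3212 / 1.020 × 100 = 31.49 %

31.49 %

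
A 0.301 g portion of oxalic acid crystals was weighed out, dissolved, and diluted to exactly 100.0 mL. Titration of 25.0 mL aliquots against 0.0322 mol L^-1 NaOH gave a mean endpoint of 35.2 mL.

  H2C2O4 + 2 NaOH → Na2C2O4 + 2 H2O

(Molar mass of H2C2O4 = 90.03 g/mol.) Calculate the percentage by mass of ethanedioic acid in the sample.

67.8 %

n(NaOH) per titration = 0.0352 × 0.0322 = 1.13 × 10^-3 mol
From the 1:2 ratio, n(H2C2O4) in each aliquot = 1/2 × 1.13 × 10^-3 = 5.67 × 10^-4 mol
n(H2C2O4) in the whole flask = 5.67 × 10^-4 × 100.0/25.0 = 2.27 × 10^-3 mol
mass of H2C2O4 = 2.27 × 10^-3 × 90.03 = 0.204 g
% H2C2O4 = 0.204 / 0.301 × 100 = 67.8 %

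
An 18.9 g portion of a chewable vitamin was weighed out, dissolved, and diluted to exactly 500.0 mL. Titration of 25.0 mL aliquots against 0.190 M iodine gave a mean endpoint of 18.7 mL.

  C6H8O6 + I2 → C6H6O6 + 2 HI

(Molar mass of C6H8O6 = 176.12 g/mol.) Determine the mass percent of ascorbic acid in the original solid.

n(I2) per titration = 0.0187 × 0.190 = 3.55 × 10^-3 mol
n(C6H8O6) in each aliquot = 3.55 × 10^-3 mol (1:1 ratio)
n(C6H8O6) in the whole flask = 3.55 × 10^-3 × 500.0/25.0 = 0.0711 mol
mass of C6H8O6 = 0.0711 × 176.12 = 12.5 g
% C6H8O6 = 12.5 / 18.9 × 100 = 66.2 %

66.2 %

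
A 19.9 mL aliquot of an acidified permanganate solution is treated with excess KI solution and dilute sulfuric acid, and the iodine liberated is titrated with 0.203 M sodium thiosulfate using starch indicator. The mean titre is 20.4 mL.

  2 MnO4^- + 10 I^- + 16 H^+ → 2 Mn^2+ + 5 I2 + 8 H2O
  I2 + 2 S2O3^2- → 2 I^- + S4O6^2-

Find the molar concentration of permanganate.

n(S2O3^2-) = 0.0204 × 0.203 = 4.14 × 10^-3 mol
n(I2) = n(S2O3^2-)/2 = 2.07 × 10^-3 mol
From the 2:5 ratio, n(MnO4^-) in the aliquot = 2/5 × 2.07 × 10^-3 = 8.28 × 10^-4 mol
[MnO4^-] = 8.28 × 10^-4 / 0.0199 = 0.0416 mol/L

0.0416 M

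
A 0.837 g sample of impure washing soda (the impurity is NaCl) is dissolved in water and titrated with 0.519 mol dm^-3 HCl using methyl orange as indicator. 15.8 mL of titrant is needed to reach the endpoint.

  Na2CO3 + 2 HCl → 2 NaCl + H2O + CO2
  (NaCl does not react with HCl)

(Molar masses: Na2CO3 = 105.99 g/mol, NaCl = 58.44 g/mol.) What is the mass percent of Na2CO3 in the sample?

51.9 %

n(HCl) = 0.0158 × 0.519 = 8.20 × 10^-3 mol
Let x = n(Na2CO3), y = n(NaCl).
Titrant: 2x = 8.20 × 10^-3;  mass: 105.99x + 58.44y = 0.837
Solving, x = 4.10 × 10^-3 mol, y = 6.89 × 10^-3 mol
mass of Na2CO3 = 4.10 × 10^-3 × 105.99 = 0.435 g
% Na2CO3 = 0.435 / 0.837 × 100 = 51.9 %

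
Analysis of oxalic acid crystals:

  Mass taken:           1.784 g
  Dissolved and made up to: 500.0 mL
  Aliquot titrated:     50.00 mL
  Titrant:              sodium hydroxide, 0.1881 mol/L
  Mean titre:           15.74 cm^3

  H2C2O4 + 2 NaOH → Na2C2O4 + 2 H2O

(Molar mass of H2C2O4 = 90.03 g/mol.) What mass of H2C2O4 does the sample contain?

1.333 g

n(NaOH) per titration = 0.01574 × 0.1881 = 2.961 × 10^-3 mol
From the 1:2 ratio, n(H2C2O4) in each aliquot = 1/2 × 2.961 × 10^-3 = 1.480 × 10^-3 mol
n(H2C2O4) in the whole flask = 1.480 × 10^-3 × 500.0/50.00 = 0.01480 mol
mass of H2C2O4 = 0.01480 × 90.03 = 1.333 g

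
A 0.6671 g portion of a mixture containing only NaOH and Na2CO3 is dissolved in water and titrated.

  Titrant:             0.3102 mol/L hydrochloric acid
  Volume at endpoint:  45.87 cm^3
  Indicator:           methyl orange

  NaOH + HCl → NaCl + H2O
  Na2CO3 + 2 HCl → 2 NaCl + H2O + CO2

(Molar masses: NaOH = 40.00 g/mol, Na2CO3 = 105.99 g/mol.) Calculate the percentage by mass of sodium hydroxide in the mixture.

n(HCl) = 0.04587 × 0.3102 = 0.01423 mol
Let x = n(NaOH), y = n(Na2CO3).
Titrant: 1x + 2y = 0.01423;  mass: 40.00x + 105.99y = 0.6671
Solving, x = 6.692 × 10^-3 mol, y = 3.769 × 10^-3 mol
mass of NaOH = 6.692 × 10^-3 × 40.00 = 0.2677 g
% NaOH = 0.2677 / 0.6671 × 100 = 40.12 %

40.12 %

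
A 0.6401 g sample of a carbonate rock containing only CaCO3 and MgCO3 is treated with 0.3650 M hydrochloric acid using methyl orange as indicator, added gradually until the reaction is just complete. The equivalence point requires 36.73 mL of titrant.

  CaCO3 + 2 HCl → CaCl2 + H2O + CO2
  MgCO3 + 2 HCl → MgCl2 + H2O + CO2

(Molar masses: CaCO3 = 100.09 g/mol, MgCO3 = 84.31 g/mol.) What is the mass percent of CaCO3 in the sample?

n(HCl) = 0.03673 × 0.3650 = 0.01341 mol
Let x = n(CaCO3), y = n(MgCO3).
Titrant: 2x + 2y = 0.01341;  mass: 100.09x + 84.31y = 0.6401
Solving, x = 4.750 × 10^-3 mol, y = 1.953 × 10^-3 mol
mass of CaCO3 = 4.750 × 10^-3 × 100.09 = 0.4754 g
% CaCO3 = 0.4754 / 0.6401 × 100 = 74.27 %

74.27 %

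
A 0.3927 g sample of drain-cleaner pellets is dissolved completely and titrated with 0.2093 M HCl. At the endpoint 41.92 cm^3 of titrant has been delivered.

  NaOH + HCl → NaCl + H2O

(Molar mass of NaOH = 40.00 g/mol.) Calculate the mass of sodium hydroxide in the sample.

n(HCl) = 0.04192 L × 0.2093 mol/L = 8.774 × 10^-3 mol
n(NaOH) = 8.774 × 10^-3 mol (1:1 ratio)
mass of NaOH = 8.774 × 10^-3 × 40.00 g/mol = 0.3510 g

0.3510 g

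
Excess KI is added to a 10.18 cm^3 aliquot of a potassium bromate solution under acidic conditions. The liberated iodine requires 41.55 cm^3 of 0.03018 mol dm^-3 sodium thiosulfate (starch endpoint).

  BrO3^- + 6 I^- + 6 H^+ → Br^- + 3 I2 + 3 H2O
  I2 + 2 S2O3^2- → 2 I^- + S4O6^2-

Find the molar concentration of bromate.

n(S2O3^2-) = 0.04155 × 0.03018 = 1.254 × 10^-3 mol
n(I2) = n(S2O3^2-)/2 = 6.270 × 10^-4 mol
From the 1:3 ratio, n(BrO3^-) in the aliquot = 1/3 × 6.270 × 10^-4 = 2.090 × 10^-4 mol
[BrO3^-] = 2.090 × 10^-4 / 0.01018 = 0.02053 mol/L

0.02053 mol/L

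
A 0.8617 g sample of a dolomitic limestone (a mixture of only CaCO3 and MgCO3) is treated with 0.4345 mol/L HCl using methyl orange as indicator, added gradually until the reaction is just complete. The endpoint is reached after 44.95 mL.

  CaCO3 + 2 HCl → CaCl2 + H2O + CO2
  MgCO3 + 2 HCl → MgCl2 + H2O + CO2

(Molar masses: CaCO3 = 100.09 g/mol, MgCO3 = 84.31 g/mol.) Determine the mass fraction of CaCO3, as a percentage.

n(HCl) = 0.04495 × 0.4345 = 0.01953 mol
Let x = n(CaCO3), y = n(MgCO3).
Titrant: 2x + 2y = 0.01953;  mass: 100.09x + 84.31y = 0.8617
Solving, x = 2.432 × 10^-3 mol, y = 7.333 × 10^-3 mol
mass of CaCO3 = 2.432 × 10^-3 × 100.09 = 0.2434 g
% CaCO3 = 0.2434 / 0.8617 × 100 = 28.25 %

28.25 %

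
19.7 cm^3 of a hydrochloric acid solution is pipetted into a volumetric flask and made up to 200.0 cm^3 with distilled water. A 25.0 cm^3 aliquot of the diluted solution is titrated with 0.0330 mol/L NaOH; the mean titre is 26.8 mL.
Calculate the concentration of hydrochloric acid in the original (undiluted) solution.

HCl + NaOH → NaCl + H2O
n(NaOH) = 0.0268 × 0.0330 = 8.84 × 10^-4 mol
n(HCl) in the aliquot = 8.84 × 10^-4 mol (1:1 ratio)
[HCl]_dilute = 8.84 × 10^-4 / 0.0250 = 0.0354 mol/L
Dilution factor = 200.0 / 19.7 = 10.15
[HCl]_stock = 0.0354 × 10.15 = 0.359 mol/L

0.359 mol/L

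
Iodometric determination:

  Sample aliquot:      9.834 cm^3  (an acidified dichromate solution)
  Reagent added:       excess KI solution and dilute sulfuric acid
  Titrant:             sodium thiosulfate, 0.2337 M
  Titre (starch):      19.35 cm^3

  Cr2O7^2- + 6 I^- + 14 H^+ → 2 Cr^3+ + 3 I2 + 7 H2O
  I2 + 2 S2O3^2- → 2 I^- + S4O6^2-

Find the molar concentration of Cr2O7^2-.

n(S2O3^2-) = 0.01935 × 0.2337 = 4.522 × 10^-3 mol
n(I2) = n(S2O3^2-)/2 = 2.261 × 10^-3 mol
From the 1:3 ratio, n(Cr2O7^2-) in the aliquot = 1/3 × 2.261 × 10^-3 = 7.537 × 10^-4 mol
[Cr2O7^2-] = 7.537 × 10^-4 / 0.009834 = 0.07664 mol/L

0.07664 M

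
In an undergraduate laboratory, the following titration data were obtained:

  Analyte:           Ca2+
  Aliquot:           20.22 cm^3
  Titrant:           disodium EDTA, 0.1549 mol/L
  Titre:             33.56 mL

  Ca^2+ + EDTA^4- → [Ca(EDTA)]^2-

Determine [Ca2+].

0.2571 mol/L

n(EDTA) = 0.03356 L × 0.1549 mol/L = 5.198 × 10^-3 mol
n(Ca2+) = 5.198 × 10^-3 mol (1:1 mole ratio)
[Ca2+] = 5.198 × 10^-3 mol / 0.02022 L = 0.2571 mol/L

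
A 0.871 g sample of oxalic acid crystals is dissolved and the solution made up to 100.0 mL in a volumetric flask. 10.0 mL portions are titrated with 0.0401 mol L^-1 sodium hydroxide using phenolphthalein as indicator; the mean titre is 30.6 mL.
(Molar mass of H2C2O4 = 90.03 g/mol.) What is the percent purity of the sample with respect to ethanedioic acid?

H2C2O4 + 2 NaOH → Na2C2O4 + 2 H2O
n(NaOH) per titration = 0.0306 × 0.0401 = 1.23 × 10^-3 mol
From the 1:2 ratio, n(H2C2O4) in each aliquot = 1/2 × 1.23 × 10^-3 = 6.14 × 10^-4 mol
n(H2C2O4) in the whole flask = 6.14 × 10^-4 × 100.0/10.0 = 6.14 × 10^-3 mol
mass of H2C2O4 = 6.14 × 10^-3 × 90.03 = 0.552 g
% H2C2O4 = 0.552 / 0.871 × 100 = 63.4 %

63.4 %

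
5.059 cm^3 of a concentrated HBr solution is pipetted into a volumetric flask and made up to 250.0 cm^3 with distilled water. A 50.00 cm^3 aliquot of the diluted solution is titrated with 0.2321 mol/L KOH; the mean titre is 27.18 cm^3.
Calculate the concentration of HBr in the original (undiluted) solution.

6.235 mol/L

HBr + KOH → KBr + H2O
n(KOH) = 0.02718 × 0.2321 = 6.308 × 10^-3 mol
n(HBr) in the aliquot = 6.308 × 10^-3 mol (1:1 ratio)
[HBr]_dilute = 6.308 × 10^-3 / 0.05000 = 0.1262 mol/L
Dilution factor = 250.0 / 5.059 = 49.42
[HBr]_stock = 0.1262 × 49.42 = 6.235 mol/L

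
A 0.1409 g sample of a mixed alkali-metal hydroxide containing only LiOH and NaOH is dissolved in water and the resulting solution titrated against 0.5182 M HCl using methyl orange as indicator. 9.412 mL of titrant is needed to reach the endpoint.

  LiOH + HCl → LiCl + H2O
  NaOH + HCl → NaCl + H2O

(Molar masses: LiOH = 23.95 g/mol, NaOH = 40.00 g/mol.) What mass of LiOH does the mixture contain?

0.08087 g

n(HCl) = 0.009412 × 0.5182 = 4.877 × 10^-3 mol
Let x = n(LiOH), y = n(NaOH).
Titrant: 1x + 1y = 4.877 × 10^-3;  mass: 23.95x + 40.00y = 0.1409
Solving, x = 3.376 × 10^-3 mol, y = 1.501 × 10^-3 mol
mass of LiOH = 3.376 × 10^-3 × 23.95 = 0.08087 g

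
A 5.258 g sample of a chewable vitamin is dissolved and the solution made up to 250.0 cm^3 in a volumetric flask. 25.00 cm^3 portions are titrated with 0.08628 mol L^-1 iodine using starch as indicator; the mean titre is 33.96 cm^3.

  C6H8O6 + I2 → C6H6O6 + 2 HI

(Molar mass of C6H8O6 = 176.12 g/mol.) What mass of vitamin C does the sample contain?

n(I2) per titration = 0.03396 × 0.08628 = 2.930 × 10^-3 mol
n(C6H8O6) in each aliquot = 2.930 × 10^-3 mol (1:1 ratio)
n(C6H8O6) in the whole flask = 2.930 × 10^-3 × 250.0/25.00 = 0.02930 mol
mass of C6H8O6 = 0.02930 × 176.12 = 5.160 g

5.160 g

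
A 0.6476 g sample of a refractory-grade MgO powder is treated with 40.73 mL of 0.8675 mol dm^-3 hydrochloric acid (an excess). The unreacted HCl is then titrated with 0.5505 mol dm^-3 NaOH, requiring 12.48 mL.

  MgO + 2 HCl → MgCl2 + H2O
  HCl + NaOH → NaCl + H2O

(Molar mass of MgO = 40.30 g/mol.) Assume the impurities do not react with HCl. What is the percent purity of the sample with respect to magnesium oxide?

n(HCl) added = 0.04073 × 0.8675 = 0.03533 mol
n(NaOH) used in back-titration = 0.01248 × 0.5505 = 6.870 × 10^-3 mol
n(HCl) left over = 6.870 × 10^-3 mol (1:1 ratio)
n(HCl) consumed by analyte = 0.03533 − 6.870 × 10^-3 = 0.02846 mol
From the 1:2 ratio, n(MgO) = 1/2 × 0.02846 = 0.01423 mol
mass of MgO = 0.01423 × 40.30 = 0.5735 g
% MgO = 0.5735 / 0.6476 × 100 = 88.56 %

88.56 %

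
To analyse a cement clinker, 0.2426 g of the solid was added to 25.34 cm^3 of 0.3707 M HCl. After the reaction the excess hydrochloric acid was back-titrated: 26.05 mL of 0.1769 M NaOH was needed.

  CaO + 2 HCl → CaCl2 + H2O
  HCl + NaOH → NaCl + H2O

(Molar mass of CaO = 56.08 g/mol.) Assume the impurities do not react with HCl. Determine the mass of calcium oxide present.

n(HCl) added = 0.02534 × 0.3707 = 9.394 × 10^-3 mol
n(NaOH) used in back-titration = 0.02605 × 0.1769 = 4.608 × 10^-3 mol
n(HCl) left over = 4.608 × 10^-3 mol (1:1 ratio)
n(HCl) consumed by analyte = 9.394 × 10^-3 − 4.608 × 10^-3 = 4.785 × 10^-3 mol
From the 1:2 ratio, n(CaO) = 1/2 × 4.785 × 10^-3 = 2.393 × 10^-3 mol
mass of CaO = 2.393 × 10^-3 × 56.08 = 0.1342 g

0.1342 g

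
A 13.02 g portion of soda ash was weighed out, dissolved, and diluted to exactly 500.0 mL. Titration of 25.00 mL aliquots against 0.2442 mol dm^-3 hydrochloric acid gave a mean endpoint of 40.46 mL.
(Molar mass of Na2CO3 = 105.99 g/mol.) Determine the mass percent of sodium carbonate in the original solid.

Na2CO3 + 2 HCl → 2 NaCl + H2O + CO2
n(HCl) per titration = 0.04046 × 0.2442 = 9.880 × 10^-3 mol
From the 1:2 ratio, n(Na2CO3) in each aliquot = 1/2 × 9.880 × 10^-3 = 4.940 × 10^-3 mol
n(Na2CO3) in the whole flask = 4.940 × 10^-3 × 500.0/25.00 = 0.09880 mol
mass of Na2CO3 = 0.09880 × 105.99 = 10.47 g
% Na2CO3 = 10.47 / 13.02 × 100 = 80.43 %

80.43 %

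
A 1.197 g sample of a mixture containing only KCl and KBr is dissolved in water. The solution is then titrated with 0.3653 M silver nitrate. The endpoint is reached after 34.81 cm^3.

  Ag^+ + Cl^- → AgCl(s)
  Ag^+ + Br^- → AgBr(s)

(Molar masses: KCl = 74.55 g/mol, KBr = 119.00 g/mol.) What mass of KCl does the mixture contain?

n(AgNO3) = 0.03481 × 0.3653 = 0.01272 mol
Let x = n(KCl), y = n(KBr).
Titrant: 1x + 1y = 0.01272;  mass: 74.55x + 119.00y = 1.197
Solving, x = 7.114 × 10^-3 mol, y = 5.602 × 10^-3 mol
mass of KCl = 7.114 × 10^-3 × 74.55 = 0.5303 g

0.5303 g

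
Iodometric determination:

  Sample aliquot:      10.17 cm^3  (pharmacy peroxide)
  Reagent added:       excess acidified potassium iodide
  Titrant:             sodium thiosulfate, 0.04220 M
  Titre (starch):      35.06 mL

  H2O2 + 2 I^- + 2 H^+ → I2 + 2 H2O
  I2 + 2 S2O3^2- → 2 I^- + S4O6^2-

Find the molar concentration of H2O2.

0.07274 M

n(S2O3^2-) = 0.03506 × 0.04220 = 1.480 × 10^-3 mol
n(I2) = n(S2O3^2-)/2 = 7.398 × 10^-4 mol
n(H2O2) in the aliquot = 7.398 × 10^-4 mol (1:1 ratio)
[H2O2] = 7.398 × 10^-4 / 0.01017 = 0.07274 mol/L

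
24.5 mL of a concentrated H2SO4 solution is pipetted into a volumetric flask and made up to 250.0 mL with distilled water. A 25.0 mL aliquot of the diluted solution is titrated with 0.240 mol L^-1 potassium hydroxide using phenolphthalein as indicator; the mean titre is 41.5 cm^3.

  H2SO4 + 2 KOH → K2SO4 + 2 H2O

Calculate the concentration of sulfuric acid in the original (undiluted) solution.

n(KOH) = 0.0415 × 0.240 = 9.96 × 10^-3 mol
From the 1:2 ratio, n(H2SO4) in the aliquot = 1/2 × 9.96 × 10^-3 = 4.98 × 10^-3 mol
[H2SO4]_dilute = 4.98 × 10^-3 / 0.0250 = 0.199 mol/L
Dilution factor = 250.0 / 24.5 = 10.20
[H2SO4]_stock = 0.199 × 10.20 = 2.03 mol/L

2.03 mol/L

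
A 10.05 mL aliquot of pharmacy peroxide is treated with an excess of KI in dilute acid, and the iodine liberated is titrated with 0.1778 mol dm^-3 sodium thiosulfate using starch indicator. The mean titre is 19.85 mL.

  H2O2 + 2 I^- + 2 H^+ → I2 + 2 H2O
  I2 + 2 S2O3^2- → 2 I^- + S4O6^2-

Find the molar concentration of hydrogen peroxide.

n(S2O3^2-) = 0.01985 × 0.1778 = 3.529 × 10^-3 mol
n(I2) = n(S2O3^2-)/2 = 1.765 × 10^-3 mol
n(H2O2) in the aliquot = 1.765 × 10^-3 mol (1:1 ratio)
[H2O2] = 1.765 × 10^-3 / 0.01005 = 0.1756 mol/L

0.1756 mol/L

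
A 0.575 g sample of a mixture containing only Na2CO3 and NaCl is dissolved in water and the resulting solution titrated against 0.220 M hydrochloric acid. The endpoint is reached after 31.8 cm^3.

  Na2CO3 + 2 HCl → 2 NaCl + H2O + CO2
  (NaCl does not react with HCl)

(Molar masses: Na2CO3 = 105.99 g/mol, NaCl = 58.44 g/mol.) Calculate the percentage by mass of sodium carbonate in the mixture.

n(HCl) = 0.0318 × 0.220 = 7.00 × 10^-3 mol
Let x = n(Na2CO3), y = n(NaCl).
Titrant: 2x = 7.00 × 10^-3;  mass: 105.99x + 58.44y = 0.575
Solving, x = 3.50 × 10^-3 mol, y = 3.49 × 10^-3 mol
mass of Na2CO3 = 3.50 × 10^-3 × 105.99 = 0.371 g
% Na2CO3 = 0.371 / 0.575 × 100 = 64.5 %

64.5 %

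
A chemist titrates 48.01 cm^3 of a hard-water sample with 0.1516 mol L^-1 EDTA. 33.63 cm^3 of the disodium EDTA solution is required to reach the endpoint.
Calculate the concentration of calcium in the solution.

Ca^2+ + EDTA^4- → [Ca(EDTA)]^2-
n(EDTA) = 0.03363 L × 0.1516 mol/L = 5.098 × 10^-3 mol
n(Ca2+) = 5.098 × 10^-3 mol (1:1 mole ratio)
[Ca2+] = 5.098 × 10^-3 mol / 0.04801 L = 0.1062 mol/L

0.1062 mol/L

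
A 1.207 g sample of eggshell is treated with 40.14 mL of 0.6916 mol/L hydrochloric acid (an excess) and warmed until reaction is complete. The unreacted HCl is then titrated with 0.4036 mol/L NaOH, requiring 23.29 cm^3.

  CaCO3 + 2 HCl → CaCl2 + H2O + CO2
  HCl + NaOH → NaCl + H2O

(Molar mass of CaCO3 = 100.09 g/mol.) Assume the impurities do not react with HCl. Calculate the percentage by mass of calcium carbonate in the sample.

76.13 %

n(HCl) added = 0.04014 × 0.6916 = 0.02776 mol
n(NaOH) used in back-titration = 0.02329 × 0.4036 = 9.400 × 10^-3 mol
n(HCl) left over = 9.400 × 10^-3 mol (1:1 ratio)
n(HCl) consumed by analyte = 0.02776 − 9.400 × 10^-3 = 0.01836 mol
From the 1:2 ratio, n(CaCO3) = 1/2 × 0.01836 = 9.180 × 10^-3 mol
mass of CaCO3 = 9.180 × 10^-3 × 100.09 = 0.9189 g
% CaCO3 = 0.9189 / 1.207 × 100 = 76.13 %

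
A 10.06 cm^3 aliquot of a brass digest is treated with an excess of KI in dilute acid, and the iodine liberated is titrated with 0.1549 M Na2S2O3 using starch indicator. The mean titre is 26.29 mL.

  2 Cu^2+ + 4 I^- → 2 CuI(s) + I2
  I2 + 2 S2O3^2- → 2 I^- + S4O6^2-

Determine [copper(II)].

0.4048 M

n(S2O3^2-) = 0.02629 × 0.1549 = 4.072 × 10^-3 mol
n(I2) = n(S2O3^2-)/2 = 2.036 × 10^-3 mol
From the 2:1 ratio, n(Cu2+) in the aliquot = 2/1 × 2.036 × 10^-3 = 4.072 × 10^-3 mol
[Cu2+] = 4.072 × 10^-3 / 0.01006 = 0.4048 mol/L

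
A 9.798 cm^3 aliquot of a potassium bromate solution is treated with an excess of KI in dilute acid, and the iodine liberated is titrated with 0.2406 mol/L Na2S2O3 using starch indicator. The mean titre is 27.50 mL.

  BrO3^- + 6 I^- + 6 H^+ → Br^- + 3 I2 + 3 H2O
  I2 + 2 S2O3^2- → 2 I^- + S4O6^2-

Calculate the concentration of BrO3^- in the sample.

0.1125 mol/L

n(S2O3^2-) = 0.02750 × 0.2406 = 6.617 × 10^-3 mol
n(I2) = n(S2O3^2-)/2 = 3.308 × 10^-3 mol
From the 1:3 ratio, n(BrO3^-) in the aliquot = 1/3 × 3.308 × 10^-3 = 1.103 × 10^-3 mol
[BrO3^-] = 1.103 × 10^-3 / 0.009798 = 0.1125 mol/L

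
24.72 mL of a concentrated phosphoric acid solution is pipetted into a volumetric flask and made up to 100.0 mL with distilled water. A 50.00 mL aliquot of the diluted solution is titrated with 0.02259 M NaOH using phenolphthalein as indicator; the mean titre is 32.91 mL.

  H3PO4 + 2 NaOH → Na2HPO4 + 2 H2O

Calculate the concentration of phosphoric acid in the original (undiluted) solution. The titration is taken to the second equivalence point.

0.03007 M

n(NaOH) = 0.03291 × 0.02259 = 7.434 × 10^-4 mol
From the 1:2 ratio, n(H3PO4) in the aliquot = 1/2 × 7.434 × 10^-4 = 3.717 × 10^-4 mol
[H3PO4]_dilute = 3.717 × 10^-4 / 0.05000 = 0.007434 mol/L
Dilution factor = 100.0 / 24.72 = 4.045
[H3PO4]_stock = 0.007434 × 4.045 = 0.03007 mol/L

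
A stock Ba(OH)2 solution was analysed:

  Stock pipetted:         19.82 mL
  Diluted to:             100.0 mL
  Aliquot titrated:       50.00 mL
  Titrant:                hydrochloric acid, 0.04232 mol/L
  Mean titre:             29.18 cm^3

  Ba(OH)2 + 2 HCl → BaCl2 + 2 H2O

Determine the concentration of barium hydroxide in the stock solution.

n(HCl) = 0.02918 × 0.04232 = 1.235 × 10^-3 mol
From the 1:2 ratio, n(Ba(OH)2) in the aliquot = 1/2 × 1.235 × 10^-3 = 6.174 × 10^-4 mol
[Ba(OH)2]_dilute = 6.174 × 10^-4 / 0.05000 = 0.01235 mol/L
Dilution factor = 100.0 / 19.82 = 5.045
[Ba(OH)2]_stock = 0.01235 × 5.045 = 0.06231 mol/L

0.06231 mol/L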